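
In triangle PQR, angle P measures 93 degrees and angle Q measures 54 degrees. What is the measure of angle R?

By the triangle angle sum property, the three interior angles of any triangle add up to 180°.
We know angle P = 93° and angle Q = 54°, so their sum is 147°.
Therefore angle R = 180° - 147° = 33°.

33 degrees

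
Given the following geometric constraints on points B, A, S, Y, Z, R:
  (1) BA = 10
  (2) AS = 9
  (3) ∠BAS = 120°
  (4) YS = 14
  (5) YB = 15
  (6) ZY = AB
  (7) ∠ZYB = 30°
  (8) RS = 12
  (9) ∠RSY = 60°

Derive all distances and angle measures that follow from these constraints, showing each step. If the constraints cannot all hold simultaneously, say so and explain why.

The constraints are consistent.

From the given relations:
  ZY = AB = 10

Step 1: From BA = 10, AS = 9, and ∠BAS = 120°, by the law of cosines:
  BS² = BA² + AS² - 2·BA·AS·cos(120°) = 100 + 81 + 90 = 271
  BS ≈ 16.46

Step 2: From BY = 15, YZ = 10, and ∠BYZ = 30°, by the law of cosines:
  BZ² = BY² + YZ² - 2·BY·YZ·cos(30°) = 225 + 100 - 259.8 = 65.19
  BZ ≈ 8.07

Step 3: From YS = 14, SR = 12, and ∠YSR = 60°, by the law of cosines:
  YR² = YS² + SR² - 2·YS·SR·cos(60°) = 196 + 144 - 168 = 172
  YR = 2·√43

Step 4: From BA = 10, BS = 16.46, AS = 9, by the inverse law of cosines:
  cos(∠ABS) = (BA² + BS² - AS²) / (2·BA·BS)
  ∠ABS = 28.26°

Step 5: From BS = 16.46, BY = 15, SY = 14, by the inverse law of cosines:
  cos(∠SBY) = (BS² + BY² - SY²) / (2·BS·BY)
  ∠SBY = 52.59°

Step 6: From BY = 15, BZ = 8.07, YZ = 10, by the inverse law of cosines:
  cos(∠YBZ) = (BY² + BZ² - YZ²) / (2·BY·BZ)
  ∠YBZ = 38.26°

Step 7: From SA = 9, SB = 16.46, AB = 10, by the inverse law of cosines:
  cos(∠ASB) = (SA² + SB² - AB²) / (2·SA·SB)
  ∠ASB = 31.74°

Step 8: From SB = 16.46, SY = 14, BY = 15, by the inverse law of cosines:
  cos(∠BSY) = (SB² + SY² - BY²) / (2·SB·SY)
  ∠BSY = 58.33°

Step 9: From YB = 15, YS = 14, BS = 16.46, by the inverse law of cosines:
  cos(∠BYS) = (YB² + YS² - BS²) / (2·YB·YS)
  ∠BYS = 69.08°

Step 10: From YR = 2·√43, YS = 14, RS = 12, by the inverse law of cosines:
  cos(∠RYS) = (YR² + YS² - RS²) / (2·YR·YS)
  ∠RYS = 52.41°

Step 11: From ZB = 8.07, ZY = 10, BY = 15, by the inverse law of cosines:
  cos(∠BZY) = (ZB² + ZY² - BY²) / (2·ZB·ZY)
  ∠BZY = 111.74°

Step 12: From RS = 12, RY = 2·√43, SY = 14, by the inverse law of cosines:
  cos(∠SRY) = (RS² + RY² - SY²) / (2·RS·RY)
  ∠SRY = 67.59°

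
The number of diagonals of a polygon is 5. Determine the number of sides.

Using d = n(n - 3)/2, we solve 5 = n(n - 3)/2.
So n(n - 3) = 10.
Testing n = 5: 5 * 2 = 10 = 10. Correct.
The polygon has 5 sides.

5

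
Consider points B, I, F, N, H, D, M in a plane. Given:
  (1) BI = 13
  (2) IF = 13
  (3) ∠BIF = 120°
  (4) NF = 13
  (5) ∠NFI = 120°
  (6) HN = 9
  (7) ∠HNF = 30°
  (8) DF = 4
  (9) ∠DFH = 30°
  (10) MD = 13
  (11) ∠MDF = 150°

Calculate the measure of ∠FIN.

Step 1: By the law of cosines on triangle IFN: IN² = 13² + 13² − 2·13·13·cos(120°) = 507, so IN = 13·√3.
Step 2: By the inverse law of cosines on triangle FIN: cos(∠FIN) = (13² + (13·√3)² − 13²) / (2·13·13·√3) = 507/585.43 = 0.866, so ∠FIN = 30°.

Therefore, the measure of angle ∠FIN = 30°.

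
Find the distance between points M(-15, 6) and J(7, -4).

d = sqrt((22)^2 + (-10)^2) = sqrt(584) = 2*sqrt(146)

2*sqrt(146)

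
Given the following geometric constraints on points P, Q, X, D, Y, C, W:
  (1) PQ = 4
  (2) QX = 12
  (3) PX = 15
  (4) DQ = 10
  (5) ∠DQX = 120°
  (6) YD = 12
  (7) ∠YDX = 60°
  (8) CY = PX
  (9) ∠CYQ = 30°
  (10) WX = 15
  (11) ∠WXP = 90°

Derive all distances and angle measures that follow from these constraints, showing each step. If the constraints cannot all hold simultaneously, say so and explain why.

The constraints are consistent.

From the given relations:
  CY = PX = 15

Step 1: From PX = 15, XW = 15, and ∠PXW = 90°, by the law of cosines:
  PW² = PX² + XW² - 2·PX·XW·cos(90°) = 225 + 225 - 0 = 450
  PW = 15·√2

Step 2: From XQ = 12, QD = 10, and ∠XQD = 120°, by the law of cosines:
  XD² = XQ² + QD² - 2·XQ·QD·cos(120°) = 144 + 100 + 120 = 364
  XD = 2·√91

Step 3: From PQ = 4, PX = 15, QX = 12, by the inverse law of cosines:
  cos(∠QPX) = (PQ² + PX² - QX²) / (2·PQ·PX)
  ∠QPX = 36.07°

Step 4: From QP = 4, QX = 12, PX = 15, by the inverse law of cosines:
  cos(∠PQX) = (QP² + QX² - PX²) / (2·QP·QX)
  ∠PQX = 132.62°

Step 5: From XP = 15, XQ = 12, PQ = 4, by the inverse law of cosines:
  cos(∠PXQ) = (XP² + XQ² - PQ²) / (2·XP·XQ)
  ∠PXQ = 11.32°

Step 6: From XD = 2·√91, DY = 12, and ∠XDY = 60°, by the law of cosines:
  XY² = XD² + DY² - 2·XD·DY·cos(60°) = 364 + 144 - 228.9 = 279.1
  XY ≈ 16.7

Step 7: From PW = 15·√2, PX = 15, WX = 15, by the inverse law of cosines:
  cos(∠WPX) = (PW² + PX² - WX²) / (2·PW·PX)
  ∠WPX = 45°

Step 8: From XD = 2·√91, XQ = 12, DQ = 10, by the inverse law of cosines:
  cos(∠DXQ) = (XD² + XQ² - DQ²) / (2·XD·XQ)
  ∠DXQ = 27°

Step 9: From DQ = 10, DX = 2·√91, QX = 12, by the inverse law of cosines:
  cos(∠QDX) = (DQ² + DX² - QX²) / (2·DQ·DX)
  ∠QDX = 33°

Step 10: From WP = 15·√2, WX = 15, PX = 15, by the inverse law of cosines:
  cos(∠PWX) = (WP² + WX² - PX²) / (2·WP·WX)
  ∠PWX = 45°

Step 11: From XD = 2·√91, XY = 16.7, DY = 12, by the inverse law of cosines:
  cos(∠DXY) = (XD² + XY² - DY²) / (2·XD·XY)
  ∠DXY = 38.47°

Step 12: From YD = 12, YX = 16.7, DX = 2·√91, by the inverse law of cosines:
  cos(∠DYX) = (YD² + YX² - DX²) / (2·YD·YX)
  ∠DYX = 81.53°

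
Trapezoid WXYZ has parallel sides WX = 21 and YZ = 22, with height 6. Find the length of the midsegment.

The midsegment of a trapezoid = (base1 + base2) / 2
midsegment = (21 + 22) / 2
midsegment = 43 / 2
midsegment = 43/2

43/2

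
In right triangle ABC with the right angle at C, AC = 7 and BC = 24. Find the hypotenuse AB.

AB = sqrt(7^2 + 24^2) = sqrt(625) = 25

25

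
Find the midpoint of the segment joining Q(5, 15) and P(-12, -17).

The midpoint is the average of the coordinates:
x: (5 + -12)/2 = -7/2
y: (15 + -17)/2 = -1
Midpoint = (-7/2, -1)

(-7/2, -1)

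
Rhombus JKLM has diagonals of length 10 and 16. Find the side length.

In a rhombus, the diagonals bisect each other perpendicularly, creating four congruent right triangles.
Each triangle has legs 5 (half of 10) and 8 (half of 16).
The hypotenuse of each right triangle is a side of the rhombus:
side = sqrt(5^2 + 8^2) = sqrt(89)

sqrt(89)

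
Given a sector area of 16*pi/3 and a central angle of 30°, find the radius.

Sector area A = πr² × θ/360, so r² = 360A / (πθ).
r² = 360 × 16*pi/3 / (π × 30)
r² = 64
r = 8

8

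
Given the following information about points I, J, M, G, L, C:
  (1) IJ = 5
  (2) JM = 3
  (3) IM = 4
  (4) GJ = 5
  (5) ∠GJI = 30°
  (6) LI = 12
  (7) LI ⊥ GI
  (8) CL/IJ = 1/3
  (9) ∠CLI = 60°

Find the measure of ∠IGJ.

Step 1: By the law of cosines on triangle GJI: GI² = 5² + 5² − 2·5·5·cos(30°) = 6.7, so GI ≈ 2.59.
Step 2: By the inverse law of cosines on triangle IGJ: cos(∠IGJ) = (2.59² + 5² − 5²) / (2·2.59·5) = 6.7/25.88 = 0.2588, so ∠IGJ = 75°.

Therefore, the measure of angle ∠IGJ = 75°.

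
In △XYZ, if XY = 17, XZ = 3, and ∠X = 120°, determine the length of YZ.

By the law of cosines: YZ^2 = XY^2 + XZ^2 - 2*XY*XZ*cos(X)
YZ^2 = 17^2 + 3^2 - 2*17*3*cos(120°)
YZ^2 = 289 + 9 - 102*(-1/2)
YZ^2 = 349
YZ = sqrt(349)

sqrt(349)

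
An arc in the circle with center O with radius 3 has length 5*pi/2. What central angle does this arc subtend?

Arc length L = 2πr × θ/360, so θ = 360L / (2πr).
θ = 360 × 5*pi/2 / (2π × 3)
θ = 150°
θ = 150°

150°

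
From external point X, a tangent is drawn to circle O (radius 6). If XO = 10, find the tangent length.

tangent = √(d² - r²) = √(10² - 6²) = √(100 - 36) = √64 = 8

8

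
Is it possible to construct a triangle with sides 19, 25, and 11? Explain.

For three segments to close into a triangle, no single side can be as long as the other two combined.
The longest side is 25, and 11 + 19 = 30 > 25.
A triangle can be formed.

Yes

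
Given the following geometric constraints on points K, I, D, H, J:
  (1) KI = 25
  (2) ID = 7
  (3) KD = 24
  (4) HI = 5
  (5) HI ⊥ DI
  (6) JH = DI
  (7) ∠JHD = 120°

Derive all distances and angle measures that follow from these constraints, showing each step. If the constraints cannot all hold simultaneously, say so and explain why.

The constraints are consistent.

From the given relations:
  JH = DI = 7

Step 1: From DI = 7, IH = 5, and ∠DIH = 90°, by the law of cosines:
  DH² = DI² + IH² - 2·DI·IH·cos(90°) = 49 + 25 - 0 = 74
  DH = √74

Step 2: From KD = 24, KI = 25, DI = 7, by the inverse law of cosines:
  cos(∠DKI) = (KD² + KI² - DI²) / (2·KD·KI)
  ∠DKI = 16.26°

Step 3: From ID = 7, IK = 25, DK = 24, by the inverse law of cosines:
  cos(∠DIK) = (ID² + IK² - DK²) / (2·ID·IK)
  ∠DIK = 73.74°

Step 4: From DI = 7, DK = 24, IK = 25, by the inverse law of cosines:
  cos(∠IDK) = (DI² + DK² - IK²) / (2·DI·DK)
  ∠IDK = 90°

Step 5: From DH = √74, HJ = 7, and ∠DHJ = 120°, by the law of cosines:
  DJ² = DH² + HJ² - 2·DH·HJ·cos(120°) = 74 + 49 + 60.22 = 183.2
  DJ ≈ 13.54

Step 6: From DH = √74, DI = 7, HI = 5, by the inverse law of cosines:
  cos(∠HDI) = (DH² + DI² - HI²) / (2·DH·DI)
  ∠HDI = 35.54°

Step 7: From HD = √74, HI = 5, DI = 7, by the inverse law of cosines:
  cos(∠DHI) = (HD² + HI² - DI²) / (2·HD·HI)
  ∠DHI = 54.46°

Step 8: From DH = √74, DJ = 13.54, HJ = 7, by the inverse law of cosines:
  cos(∠HDJ) = (DH² + DJ² - HJ²) / (2·DH·DJ)
  ∠HDJ = 26.61°

Step 9: From JD = 13.54, JH = 7, DH = √74, by the inverse law of cosines:
  cos(∠DJH) = (JD² + JH² - DH²) / (2·JD·JH)
  ∠DJH = 33.39°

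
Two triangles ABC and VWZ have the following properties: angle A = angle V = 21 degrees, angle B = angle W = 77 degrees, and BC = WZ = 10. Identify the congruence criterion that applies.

The given information provides:
angle A = angle V = 21 degrees, angle B = angle W = 77 degrees, and BC = WZ = 10
This matches the AAS congruence theorem.
Two pairs of corresponding angles and a non-included side are equal (Angle-Angle-Side).

AAS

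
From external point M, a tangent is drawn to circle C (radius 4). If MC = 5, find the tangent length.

Let T be the point of tangency. Then CT ⊥ MT (radius ⊥ tangent).
In right triangle CTM: CM² = CT² + MT²
5² = 4² + MT²
MT² = 9, MT = 3

3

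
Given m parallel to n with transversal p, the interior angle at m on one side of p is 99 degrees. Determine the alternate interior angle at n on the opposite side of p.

Alternate interior angles are equal: 99 degrees.

99 degrees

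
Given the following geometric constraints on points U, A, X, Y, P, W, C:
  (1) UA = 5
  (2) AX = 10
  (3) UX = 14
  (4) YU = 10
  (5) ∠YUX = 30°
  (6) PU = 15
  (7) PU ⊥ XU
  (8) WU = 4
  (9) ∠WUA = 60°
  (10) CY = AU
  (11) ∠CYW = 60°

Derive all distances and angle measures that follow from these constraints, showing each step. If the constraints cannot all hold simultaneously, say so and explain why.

The constraints are consistent.

From the given relations:
  CY = AU = 5

Step 1: From AU = 5, UW = 4, and ∠AUW = 60°, by the law of cosines:
  AW² = AU² + UW² - 2·AU·UW·cos(60°) = 25 + 16 - 20 = 21
  AW = √21

Step 2: From XU = 14, UY = 10, and ∠XUY = 30°, by the law of cosines:
  XY² = XU² + UY² - 2·XU·UY·cos(30°) = 196 + 100 - 242.5 = 53.51
  XY ≈ 7.32

Step 3: From XU = 14, UP = 15, and ∠XUP = 90°, by the law of cosines:
  XP² = XU² + UP² - 2·XU·UP·cos(90°) = 196 + 225 - 0 = 421
  XP ≈ 20.52

Step 4: From UA = 5, UX = 14, AX = 10, by the inverse law of cosines:
  cos(∠AUX) = (UA² + UX² - AX²) / (2·UA·UX)
  ∠AUX = 30.2°

Step 5: From AU = 5, AX = 10, UX = 14, by the inverse law of cosines:
  cos(∠UAX) = (AU² + AX² - UX²) / (2·AU·AX)
  ∠UAX = 135.23°

Step 6: From XA = 10, XU = 14, AU = 5, by the inverse law of cosines:
  cos(∠AXU) = (XA² + XU² - AU²) / (2·XA·XU)
  ∠AXU = 14.57°

Step 7: From AU = 5, AW = √21, UW = 4, by the inverse law of cosines:
  cos(∠UAW) = (AU² + AW² - UW²) / (2·AU·AW)
  ∠UAW = 49.11°

Step 8: From XP = 20.52, XU = 14, PU = 15, by the inverse law of cosines:
  cos(∠PXU) = (XP² + XU² - PU²) / (2·XP·XU)
  ∠PXU = 46.97°

Step 9: From XU = 14, XY = 7.32, UY = 10, by the inverse law of cosines:
  cos(∠UXY) = (XU² + XY² - UY²) / (2·XU·XY)
  ∠UXY = 43.12°

Step 10: From YU = 10, YX = 7.32, UX = 14, by the inverse law of cosines:
  cos(∠UYX) = (YU² + YX² - UX²) / (2·YU·YX)
  ∠UYX = 106.88°

Step 11: From PU = 15, PX = 20.52, UX = 14, by the inverse law of cosines:
  cos(∠UPX) = (PU² + PX² - UX²) / (2·PU·PX)
  ∠UPX = 43.03°

Step 12: From WA = √21, WU = 4, AU = 5, by the inverse law of cosines:
  cos(∠AWU) = (WA² + WU² - AU²) / (2·WA·WU)
  ∠AWU = 70.89°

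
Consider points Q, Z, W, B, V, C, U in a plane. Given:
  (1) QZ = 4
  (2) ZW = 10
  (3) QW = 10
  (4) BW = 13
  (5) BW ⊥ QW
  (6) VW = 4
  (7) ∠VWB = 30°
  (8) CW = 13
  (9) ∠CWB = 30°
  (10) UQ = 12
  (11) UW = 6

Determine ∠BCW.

Step 1: By the law of cosines on triangle CWB: CB² = 13² + 13² − 2·13·13·cos(30°) = 45.28, so CB ≈ 6.73.
Step 2: By the inverse law of cosines on triangle BCW: cos(∠BCW) = (6.73² + 13² − 13²) / (2·6.73·13) = 45.28/174.96 = 0.2588, so ∠BCW = 75°.

Therefore, the measure of angle ∠BCW = 75°.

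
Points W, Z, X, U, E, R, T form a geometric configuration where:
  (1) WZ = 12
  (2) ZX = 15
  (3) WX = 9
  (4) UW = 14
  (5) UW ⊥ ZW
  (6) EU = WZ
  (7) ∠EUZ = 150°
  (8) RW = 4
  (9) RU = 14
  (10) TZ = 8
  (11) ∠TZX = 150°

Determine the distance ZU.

Step 1: By the law of cosines on triangle ZWU: ZU² = 12² + 14² − 2·12·14·cos(90°) = 340, so ZU = 2·√85.

Therefore, the length of ZU = 2·√85.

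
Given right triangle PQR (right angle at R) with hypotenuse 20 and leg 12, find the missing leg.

QR = sqrt(20^2 - 12^2) = sqrt(256) = 16

16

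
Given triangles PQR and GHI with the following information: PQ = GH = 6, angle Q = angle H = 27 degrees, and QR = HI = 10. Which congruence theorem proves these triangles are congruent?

The given information provides:
PQ = GH = 6, angle Q = angle H = 27 degrees, and QR = HI = 10
This matches the SAS congruence theorem.
Two pairs of corresponding sides and the included angle are equal (Side-Angle-Side).

SAS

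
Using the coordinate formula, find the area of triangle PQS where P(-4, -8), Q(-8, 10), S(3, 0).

Shoelace: Area = (1/2)|-4(10-0) + -8(0--8) + 3(-8-10)| = (1/2)(158) = 79

79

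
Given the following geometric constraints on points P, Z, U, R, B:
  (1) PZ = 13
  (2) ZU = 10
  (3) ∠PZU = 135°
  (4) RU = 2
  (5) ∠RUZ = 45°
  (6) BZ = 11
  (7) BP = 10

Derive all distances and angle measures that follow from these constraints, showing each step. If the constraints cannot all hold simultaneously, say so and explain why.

The constraints are consistent.

Step 1: From PZ = 13, ZU = 10, and ∠PZU = 135°, by the law of cosines:
  PU² = PZ² + ZU² - 2·PZ·ZU·cos(135°) = 169 + 100 + 183.8 = 452.8
  PU ≈ 21.28

Step 2: From ZU = 10, UR = 2, and ∠ZUR = 45°, by the law of cosines:
  ZR² = ZU² + UR² - 2·ZU·UR·cos(45°) = 100 + 4 - 28.28 = 75.72
  ZR ≈ 8.7

Step 3: From PB = 10, PZ = 13, BZ = 11, by the inverse law of cosines:
  cos(∠BPZ) = (PB² + PZ² - BZ²) / (2·PB·PZ)
  ∠BPZ = 55.3°

Step 4: From ZB = 11, ZP = 13, BP = 10, by the inverse law of cosines:
  cos(∠BZP) = (ZB² + ZP² - BP²) / (2·ZB·ZP)
  ∠BZP = 48.37°

Step 5: From BP = 10, BZ = 11, PZ = 13, by the inverse law of cosines:
  cos(∠PBZ) = (BP² + BZ² - PZ²) / (2·BP·BZ)
  ∠PBZ = 76.33°

Step 6: From PU = 21.28, PZ = 13, UZ = 10, by the inverse law of cosines:
  cos(∠UPZ) = (PU² + PZ² - UZ²) / (2·PU·PZ)
  ∠UPZ = 19.41°

Step 7: From ZR = 8.7, ZU = 10, RU = 2, by the inverse law of cosines:
  cos(∠RZU) = (ZR² + ZU² - RU²) / (2·ZR·ZU)
  ∠RZU = 9.35°

Step 8: From UP = 21.28, UZ = 10, PZ = 13, by the inverse law of cosines:
  cos(∠PUZ) = (UP² + UZ² - PZ²) / (2·UP·UZ)
  ∠PUZ = 25.59°

Step 9: From RU = 2, RZ = 8.7, UZ = 10, by the inverse law of cosines:
  cos(∠URZ) = (RU² + RZ² - UZ²) / (2·RU·RZ)
  ∠URZ = 125.65°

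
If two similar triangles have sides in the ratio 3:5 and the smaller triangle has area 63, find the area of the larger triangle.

Area ratio = (3/5)^2 = 9/25. Area of the larger triangle = 63 * 25/9 = 175.

175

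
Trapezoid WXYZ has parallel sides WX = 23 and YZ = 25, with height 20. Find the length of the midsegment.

The midsegment (median) of a trapezoid connects the midpoints of the non-parallel sides.
Its length is the average of the two bases: (23 + 25) / 2 = 24.

24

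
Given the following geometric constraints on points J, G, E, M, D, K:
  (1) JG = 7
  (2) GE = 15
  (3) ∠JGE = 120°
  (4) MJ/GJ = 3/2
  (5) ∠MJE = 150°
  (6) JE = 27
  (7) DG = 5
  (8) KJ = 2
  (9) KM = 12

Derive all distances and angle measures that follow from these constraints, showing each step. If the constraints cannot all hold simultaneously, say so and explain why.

These constraints are not satisfiable: by the triangle inequality in triangle GJE, (1) JG = 7 and (2) GE = 15 force JE ≤ 7 + 15 = 22, but (6) says JE = 27. No planar figure meets all of them, so nothing further can be derived.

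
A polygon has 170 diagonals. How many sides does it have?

Using d = n(n - 3)/2, we solve 170 = n(n - 3)/2.
So n(n - 3) = 340.
Testing n = 20: 20 * 17 = 340 = 340. Correct.
The polygon has 20 sides.

20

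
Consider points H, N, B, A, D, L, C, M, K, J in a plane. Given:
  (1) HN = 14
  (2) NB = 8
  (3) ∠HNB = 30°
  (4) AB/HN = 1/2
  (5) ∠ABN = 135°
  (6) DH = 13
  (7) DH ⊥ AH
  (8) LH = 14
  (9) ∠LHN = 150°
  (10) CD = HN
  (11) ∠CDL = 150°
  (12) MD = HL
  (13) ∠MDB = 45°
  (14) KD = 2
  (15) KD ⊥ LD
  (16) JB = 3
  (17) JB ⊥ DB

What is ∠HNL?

Step 1: By the law of cosines on triangle NHL: NL² = 14² + 14² − 2·14·14·cos(150°) = 731.48, so NL ≈ 27.05.
Step 2: By the inverse law of cosines on triangle HNL: cos(∠HNL) = (14² + 27.05² − 14²) / (2·14·27.05) = 731.48/757.29 = 0.9659, so ∠HNL = 15°.

Therefore, the measure of angle ∠HNL = 15°.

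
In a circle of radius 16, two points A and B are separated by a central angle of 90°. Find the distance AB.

Chord length = 2r sin(θ/2)
= 2 × 16 × sin(90°/2)
= 2 × 16 × sin(45°)
= 16*sqrt(2)

16*sqrt(2)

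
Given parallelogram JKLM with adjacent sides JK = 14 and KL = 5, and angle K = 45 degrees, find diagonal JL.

Using the law of cosines:
d^2 = 14^2 + 5^2 - 2(14)(5)cos(45 degrees)
d^2 = 196 + 25 - 140*sqrt(2)/2
d^2 = 221 - 70*sqrt(2)
d = sqrt(221 - 70*sqrt(2))

sqrt(221 - 70*sqrt(2))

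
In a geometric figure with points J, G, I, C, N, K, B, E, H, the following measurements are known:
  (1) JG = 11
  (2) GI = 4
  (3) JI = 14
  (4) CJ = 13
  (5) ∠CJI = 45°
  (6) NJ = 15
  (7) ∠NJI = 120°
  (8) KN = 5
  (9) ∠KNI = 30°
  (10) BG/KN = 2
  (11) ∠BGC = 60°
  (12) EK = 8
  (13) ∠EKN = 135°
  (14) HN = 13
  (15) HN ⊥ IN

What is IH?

Step 1: By the law of cosines on triangle NJI: NI² = 15² + 14² − 2·15·14·cos(120°) = 631, so NI ≈ 25.12.
Step 2: By the law of cosines on triangle INH: IH² = 25.12² + 13² − 2·25.12·13·cos(90°) = 800, so IH = 20·√2.

Therefore, the length of IH = 20·√2.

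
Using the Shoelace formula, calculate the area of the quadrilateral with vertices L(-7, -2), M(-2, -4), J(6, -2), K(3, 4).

Shoelace: sum of cross terms = 104, Area = (1/2)|104| = 52

52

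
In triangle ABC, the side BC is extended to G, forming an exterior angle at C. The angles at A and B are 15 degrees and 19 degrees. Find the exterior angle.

Exterior angle = 15 + 19 = 34 degrees (exterior angle theorem).

34 degrees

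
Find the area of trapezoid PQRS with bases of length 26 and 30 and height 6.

Area = (26 + 30) * 6 / 2 = 336 / 2 = 168

168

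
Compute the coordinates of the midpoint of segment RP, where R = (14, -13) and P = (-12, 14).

The midpoint is the point halfway along the segment.
Move half the horizontal distance: 14 + (-12 - 14)/2 = 14 + -26/2 = 1
Move half the vertical distance: -13 + (14 - -13)/2 = -13 + 27/2 = 1/2
Midpoint = (1, 1/2)

(1, 1/2)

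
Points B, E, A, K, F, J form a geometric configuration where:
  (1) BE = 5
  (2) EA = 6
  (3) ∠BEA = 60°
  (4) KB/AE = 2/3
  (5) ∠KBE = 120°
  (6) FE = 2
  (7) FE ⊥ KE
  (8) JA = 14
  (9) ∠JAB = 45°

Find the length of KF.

From the given relations: KB = 2/3·AE = 2/3·6 = 4.
Step 1: By the law of cosines on triangle EBK: EK² = 5² + 4² − 2·5·4·cos(120°) = 61, so EK = √61.
Step 2: By the law of cosines on triangle KEF: KF² = √61² + 2² − 2·√61·2·cos(90°) = 65, so KF = √65.

Therefore, the length of KF = √65.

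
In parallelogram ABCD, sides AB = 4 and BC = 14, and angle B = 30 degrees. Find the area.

Area = a * b * sin(theta)
Area = 4 * 14 * sin(30 degrees)
Area = 56 * 1/2
Area = 28

28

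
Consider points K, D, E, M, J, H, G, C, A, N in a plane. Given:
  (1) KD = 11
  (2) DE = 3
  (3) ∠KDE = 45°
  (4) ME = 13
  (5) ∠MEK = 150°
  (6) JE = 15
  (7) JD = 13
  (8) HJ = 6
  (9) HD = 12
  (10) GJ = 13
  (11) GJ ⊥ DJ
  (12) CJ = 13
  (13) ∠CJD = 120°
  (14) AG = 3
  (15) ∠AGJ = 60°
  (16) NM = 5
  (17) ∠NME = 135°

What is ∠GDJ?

Step 1: By the law of cosines on triangle DJG: DG² = 13² + 13² − 2·13·13·cos(90°) = 338, so DG = 13·√2.
Step 2: By the inverse law of cosines on triangle GDJ: cos(∠GDJ) = ((13·√2)² + 13² − 13²) / (2·13·√2·13) = 338/478 = 0.7071, so ∠GDJ = 45°.

Therefore, the measure of angle ∠GDJ = 45°.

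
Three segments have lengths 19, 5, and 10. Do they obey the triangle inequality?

The longest side is 19. The other two sides sum to 5 + 10 = 15.
Since 15 ≤ 19, the two shorter sides cannot reach around to close the triangle.

No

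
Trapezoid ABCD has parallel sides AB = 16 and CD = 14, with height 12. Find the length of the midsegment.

The midsegment (median) of a trapezoid connects the midpoints of the non-parallel sides.
Its length is the average of the two bases: (16 + 14) / 2 = 15.

15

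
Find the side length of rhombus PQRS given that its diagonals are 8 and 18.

The diagonals of a rhombus bisect each other at right angles.
Half-diagonals: 8/2 = 4 and 18/2 = 9
side = sqrt(4^2 + 9^2)
side = sqrt(16 + 81)
side = sqrt(97)

sqrt(97)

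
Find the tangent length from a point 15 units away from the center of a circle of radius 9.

The tangent, radius, and line from the external point to the center form a right triangle.
The right angle is where the tangent meets the radius.
By the Pythagorean theorem: tangent² + 9² = 15²
tangent² = 225 - 81 = 144
tangent = 12

12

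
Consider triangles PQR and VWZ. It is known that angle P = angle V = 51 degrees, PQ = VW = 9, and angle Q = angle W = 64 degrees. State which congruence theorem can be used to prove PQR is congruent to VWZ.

The given information matches ASA: Two pairs of corresponding angles and the included side are equal (Angle-Side-Angle).

ASA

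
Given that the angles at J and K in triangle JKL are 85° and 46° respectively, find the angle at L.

angle L = 180 - 85 - 46 = 49 degrees.

49 degrees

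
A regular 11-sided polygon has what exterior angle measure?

Each exterior angle of a regular n-gon is 360 / n.
For n = 11: 360 / 11 = 360/11 degrees.

360/11 degrees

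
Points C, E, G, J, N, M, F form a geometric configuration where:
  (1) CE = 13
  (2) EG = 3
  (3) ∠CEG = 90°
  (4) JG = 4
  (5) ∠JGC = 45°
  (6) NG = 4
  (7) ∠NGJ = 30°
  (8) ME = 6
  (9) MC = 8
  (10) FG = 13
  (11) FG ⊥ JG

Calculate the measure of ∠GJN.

Step 1: By the law of cosines on triangle JGN: JN² = 4² + 4² − 2·4·4·cos(30°) = 4.29, so JN ≈ 2.07.
Step 2: By the inverse law of cosines on triangle GJN: cos(∠GJN) = (4² + 2.07² − 4²) / (2·4·2.07) = 4.29/16.56 = 0.2588, so ∠GJN = 75°.

Therefore, the measure of angle ∠GJN = 75°.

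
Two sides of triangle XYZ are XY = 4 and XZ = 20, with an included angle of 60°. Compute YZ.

Law of cosines: YZ^2 = 4^2 + 20^2 - 2(4)(20)cos(60°) = 336, so YZ = 4*sqrt(21).

4*sqrt(21)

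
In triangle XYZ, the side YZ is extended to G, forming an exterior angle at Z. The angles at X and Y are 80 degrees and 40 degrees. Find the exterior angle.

Exterior angle = 80 + 40 = 120 degrees (exterior angle theorem).

120 degrees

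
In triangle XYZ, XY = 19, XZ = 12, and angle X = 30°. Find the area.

When two sides and the included angle are known, the area formula is (1/2)ab sin(C).
The height from one side to the opposite vertex is 12 sin(30°) = 6.
Area = (1/2) * 19 * 6 = 57.

57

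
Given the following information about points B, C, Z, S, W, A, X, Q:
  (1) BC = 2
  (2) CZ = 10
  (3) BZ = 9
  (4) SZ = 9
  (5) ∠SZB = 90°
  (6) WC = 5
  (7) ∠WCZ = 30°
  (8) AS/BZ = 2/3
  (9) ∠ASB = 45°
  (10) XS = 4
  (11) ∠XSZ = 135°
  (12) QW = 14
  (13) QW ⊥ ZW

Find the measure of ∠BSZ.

Step 1: By the law of cosines on triangle SZB: SB² = 9² + 9² − 2·9·9·cos(90°) = 162, so SB = 9·√2.
Step 2: By the inverse law of cosines on triangle BSZ: cos(∠BSZ) = ((9·√2)² + 9² − 9²) / (2·9·√2·9) = 162/229.1 = 0.7071, so ∠BSZ = 45°.

Therefore, the measure of angle ∠BSZ = 45°.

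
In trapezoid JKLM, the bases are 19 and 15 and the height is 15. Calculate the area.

Area of a trapezoid = (base1 + base2) * height / 2
Area = (19 + 15) * 15 / 2
Area = 34 * 15 / 2
Area = 510 / 2
Area = 255

255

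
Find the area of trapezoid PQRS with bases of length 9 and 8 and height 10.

Area = (9 + 8) * 10 / 2 = 170 / 2 = 85

85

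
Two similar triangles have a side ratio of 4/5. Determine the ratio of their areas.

Area ratio = (side ratio)^2 = (4/5)^2 = 16:25.

16:25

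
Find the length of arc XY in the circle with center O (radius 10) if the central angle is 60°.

Arc length = 2π(10)(1/6) = 10*pi/3

10*pi/3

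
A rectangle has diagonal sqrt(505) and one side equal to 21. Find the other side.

Using the Pythagorean theorem: d^2 = a^2 + b^2
b^2 = d^2 - a^2
b^2 = 505 - 441
b^2 = 64
b = sqrt(64) = 8

8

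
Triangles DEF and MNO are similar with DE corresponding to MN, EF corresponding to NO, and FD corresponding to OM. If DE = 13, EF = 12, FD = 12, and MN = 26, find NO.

Similar triangles have proportional sides. Setting up the proportion:
MN / DE = NO / EF
26 / 13 = NO / 12
NO = 12 * 26 / 13 = 24.

24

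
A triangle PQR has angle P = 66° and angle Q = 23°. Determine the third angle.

The interior angles sum to 180°: angle R = 180 - 66 - 23 = 91°.
The triangle is obtuse (angles 66°, 23°, 91°).

91 degrees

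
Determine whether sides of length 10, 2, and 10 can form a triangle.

Check all three triangle inequalities:
10 + 2 = 12 > 10 ✓
10 + 10 = 20 > 2 ✓
2 + 10 = 12 > 10 ✓
All conditions hold, so these sides form a valid triangle.

Yes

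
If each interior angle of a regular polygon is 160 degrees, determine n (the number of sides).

Each interior angle of a regular n-gon is (n - 2) * 180 / n.
Setting this equal to 160:
(n - 2) * 180 / n = 160
Each exterior angle = 180 - 160 = 20 degrees.
Since exterior angles sum to 360: n = 360 / 20 = 18.

18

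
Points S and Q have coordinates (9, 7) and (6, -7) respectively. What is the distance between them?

d = sqrt((-3)^2 + (-14)^2) = sqrt(205)

sqrt(205)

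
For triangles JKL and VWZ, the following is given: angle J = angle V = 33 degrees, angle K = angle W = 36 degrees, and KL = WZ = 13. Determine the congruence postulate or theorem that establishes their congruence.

The given information provides:
angle J = angle V = 33 degrees, angle K = angle W = 36 degrees, and KL = WZ = 13
This matches the AAS congruence theorem.
Two pairs of corresponding angles and a non-included side are equal (Angle-Angle-Side).

AAS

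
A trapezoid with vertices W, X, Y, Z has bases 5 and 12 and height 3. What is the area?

Area of a trapezoid = (base1 + base2) * height / 2
Area = (5 + 12) * 3 / 2
Area = 17 * 3 / 2
Area = 51 / 2
Area = 51/2

51/2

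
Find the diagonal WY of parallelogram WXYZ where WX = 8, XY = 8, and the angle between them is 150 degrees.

Using the law of cosines:
d^2 = 8^2 + 8^2 - 2(8)(8)cos(150 degrees)
d^2 = 64 + 64 - 128*-sqrt(3)/2
d^2 = 64*sqrt(3) + 128
d = 8*sqrt(sqrt(3) + 2)

8*sqrt(sqrt(3) + 2)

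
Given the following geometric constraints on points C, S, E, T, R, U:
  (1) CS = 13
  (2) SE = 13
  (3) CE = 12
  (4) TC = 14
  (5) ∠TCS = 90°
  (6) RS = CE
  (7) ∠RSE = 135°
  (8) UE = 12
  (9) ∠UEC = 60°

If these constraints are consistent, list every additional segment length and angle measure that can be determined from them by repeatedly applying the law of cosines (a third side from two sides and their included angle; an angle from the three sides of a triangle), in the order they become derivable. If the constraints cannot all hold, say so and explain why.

The constraints are consistent. Derivable facts, in order:
After 1 step:
- CU = 12
- ER ≈ 23.1
- ST ≈ 19.1
- ∠CES = 62.51°
- ∠CSE = 54.97°
- ∠ECS = 62.51°
After 2 steps:
- ∠CST = 47.12°
- ∠CTS = 42.88°
- ∠CUE = 60°
- ∠ECU = 60°
- ∠ERS = 23.45°
- ∠RES = 21.55°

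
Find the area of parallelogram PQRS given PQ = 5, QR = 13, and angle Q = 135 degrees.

Area = 5 * 13 * sin(135°) = 65 * sqrt(2)/2 = 65*sqrt(2)/2

65*sqrt(2)/2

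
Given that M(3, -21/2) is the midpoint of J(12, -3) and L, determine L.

Using the midpoint formula: M = ((x1 + x2)/2, (y1 + y2)/2)
We know M = (3, -21/2) and J = (12, -3)
For x: 3 = (12 + x2)/2, so x2 = 2*3 - 12 = -6
For y: -21/2 = (-3 + y2)/2, so y2 = 2*-21/2 - -3 = -18
L = (-6, -18)

(-6, -18)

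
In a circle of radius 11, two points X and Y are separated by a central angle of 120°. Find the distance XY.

Chord length = 2r sin(θ/2)
= 2 × 11 × sin(120°/2)
= 2 × 11 × sin(60°)
= 11*sqrt(3)

11*sqrt(3)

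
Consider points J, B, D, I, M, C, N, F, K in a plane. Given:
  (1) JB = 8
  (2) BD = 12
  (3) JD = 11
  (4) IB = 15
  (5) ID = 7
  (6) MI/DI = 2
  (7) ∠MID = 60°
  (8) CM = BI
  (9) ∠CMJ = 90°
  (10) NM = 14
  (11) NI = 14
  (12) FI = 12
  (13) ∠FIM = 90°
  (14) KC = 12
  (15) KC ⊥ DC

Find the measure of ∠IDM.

From the given relations: MI = 2·DI = 2·7 = 14.
Step 1: By the law of cosines on triangle DIM: DM² = 7² + 14² − 2·7·14·cos(60°) = 147, so DM = 7·√3.
Step 2: By the inverse law of cosines on triangle IDM: cos(∠IDM) = (7² + (7·√3)² − 14²) / (2·7·7·√3) = 0/169.74 = 0, so ∠IDM = 90°.

Therefore, the measure of angle ∠IDM = 90°.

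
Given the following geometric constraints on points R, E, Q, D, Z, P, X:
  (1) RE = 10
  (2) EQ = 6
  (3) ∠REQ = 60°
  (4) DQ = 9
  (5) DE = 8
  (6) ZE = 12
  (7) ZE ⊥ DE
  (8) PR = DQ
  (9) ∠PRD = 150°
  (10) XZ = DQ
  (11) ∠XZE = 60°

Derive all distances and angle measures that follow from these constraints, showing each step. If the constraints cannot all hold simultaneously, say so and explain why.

The constraints are consistent.

From the given relations:
  PR = DQ = 9
  XZ = DQ = 9

Step 1: From RE = 10, EQ = 6, and ∠REQ = 60°, by the law of cosines:
  RQ² = RE² + EQ² - 2·RE·EQ·cos(60°) = 100 + 36 - 60 = 76
  RQ = 2·√19

Step 2: From EZ = 12, ZX = 9, and ∠EZX = 60°, by the law of cosines:
  EX² = EZ² + ZX² - 2·EZ·ZX·cos(60°) = 144 + 81 - 108 = 117
  EX = 3·√13

Step 3: From DE = 8, EZ = 12, and ∠DEZ = 90°, by the law of cosines:
  DZ² = DE² + EZ² - 2·DE·EZ·cos(90°) = 64 + 144 - 0 = 208
  DZ = 4·√13

Step 4: From ED = 8, EQ = 6, DQ = 9, by the inverse law of cosines:
  cos(∠DEQ) = (ED² + EQ² - DQ²) / (2·ED·EQ)
  ∠DEQ = 78.58°

Step 5: From QD = 9, QE = 6, DE = 8, by the inverse law of cosines:
  cos(∠DQE) = (QD² + QE² - DE²) / (2·QD·QE)
  ∠DQE = 60.61°

Step 6: From DE = 8, DQ = 9, EQ = 6, by the inverse law of cosines:
  cos(∠EDQ) = (DE² + DQ² - EQ²) / (2·DE·DQ)
  ∠EDQ = 40.8°

Step 7: From RE = 10, RQ = 2·√19, EQ = 6, by the inverse law of cosines:
  cos(∠ERQ) = (RE² + RQ² - EQ²) / (2·RE·RQ)
  ∠ERQ = 36.59°

Step 8: From EX = 3·√13, EZ = 12, XZ = 9, by the inverse law of cosines:
  cos(∠XEZ) = (EX² + EZ² - XZ²) / (2·EX·EZ)
  ∠XEZ = 46.1°

Step 9: From QE = 6, QR = 2·√19, ER = 10, by the inverse law of cosines:
  cos(∠EQR) = (QE² + QR² - ER²) / (2·QE·QR)
  ∠EQR = 83.41°

Step 10: From DE = 8, DZ = 4·√13, EZ = 12, by the inverse law of cosines:
  cos(∠EDZ) = (DE² + DZ² - EZ²) / (2·DE·DZ)
  ∠EDZ = 56.31°

Step 11: From ZD = 4·√13, ZE = 12, DE = 8, by the inverse law of cosines:
  cos(∠DZE) = (ZD² + ZE² - DE²) / (2·ZD·ZE)
  ∠DZE = 33.69°

Step 12: From XE = 3·√13, XZ = 9, EZ = 12, by the inverse law of cosines:
  cos(∠EXZ) = (XE² + XZ² - EZ²) / (2·XE·XZ)
  ∠EXZ = 73.9°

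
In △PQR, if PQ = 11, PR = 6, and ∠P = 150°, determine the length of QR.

Law of cosines: QR^2 = 11^2 + 6^2 - 2(11)(6)cos(150°) = 66*sqrt(3) + 157, so QR = sqrt(66*sqrt(3) + 157).

sqrt(66*sqrt(3) + 157)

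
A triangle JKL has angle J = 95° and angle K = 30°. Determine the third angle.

Let angle L = x. Then 95 + 30 + x = 180.
x = 180 - 125 = 55 degrees.

55 degrees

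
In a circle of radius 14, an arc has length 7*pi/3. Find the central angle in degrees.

Arc length L = 2πr × θ/360, so θ = 360L / (2πr).
θ = 360 × 7*pi/3 / (2π × 14)
θ = 30°
θ = 30°

30°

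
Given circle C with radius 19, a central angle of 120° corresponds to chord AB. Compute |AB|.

Chord = 2(19) sin(60°) = 19*sqrt(3)

19*sqrt(3)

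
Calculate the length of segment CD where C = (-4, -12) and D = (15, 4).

d = sqrt((15 - -4)^2 + (4 - -12)^2)
d = sqrt(19^2 + 16^2)
d = sqrt(361 + 256)
d = sqrt(617)

sqrt(617)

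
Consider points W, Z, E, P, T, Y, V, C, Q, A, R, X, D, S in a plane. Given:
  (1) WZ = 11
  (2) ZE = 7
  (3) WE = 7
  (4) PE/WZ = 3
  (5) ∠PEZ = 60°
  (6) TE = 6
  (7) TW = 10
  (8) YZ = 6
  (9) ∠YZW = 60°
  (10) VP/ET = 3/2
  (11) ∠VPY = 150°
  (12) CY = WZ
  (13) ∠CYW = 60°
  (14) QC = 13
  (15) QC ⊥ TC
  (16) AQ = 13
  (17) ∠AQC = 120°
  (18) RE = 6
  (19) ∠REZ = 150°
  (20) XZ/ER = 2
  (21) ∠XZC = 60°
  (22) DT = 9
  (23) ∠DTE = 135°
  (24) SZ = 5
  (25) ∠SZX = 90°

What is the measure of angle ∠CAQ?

Step 1: By the law of cosines on triangle AQC: AC² = 13² + 13² − 2·13·13·cos(120°) = 507, so AC = 13·√3.
Step 2: By the inverse law of cosines on triangle CAQ: cos(∠CAQ) = ((13·√3)² + 13² − 13²) / (2·13·√3·13) = 507/585.43 = 0.866, so ∠CAQ = 30°.

Therefore, the measure of angle ∠CAQ = 30°.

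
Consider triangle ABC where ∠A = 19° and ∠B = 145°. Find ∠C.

By the triangle angle sum property, the three interior angles of any triangle add up to 180°.
We know angle A = 19° and angle B = 145°, so their sum is 164°.
Therefore angle C = 180° - 164° = 16°.

16 degrees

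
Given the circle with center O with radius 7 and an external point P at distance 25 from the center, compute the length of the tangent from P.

tangent = √(d² - r²) = √(25² - 7²) = √(625 - 49) = √576 = 24

24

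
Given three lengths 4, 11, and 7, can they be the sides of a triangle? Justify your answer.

Check the triangle inequality: 4 + 7 = 11 ≤ 11.
Since the sum of two sides does not exceed the third, no triangle can be formed.

No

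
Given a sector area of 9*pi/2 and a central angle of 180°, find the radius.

The sector covers 180°/360° = 1/2 of the full circle.
Full circle area = 9*pi/2 / 1/2 = 9*pi.
Since full area = πr², we get r² = 9*pi/π = 9, so r = 3.

3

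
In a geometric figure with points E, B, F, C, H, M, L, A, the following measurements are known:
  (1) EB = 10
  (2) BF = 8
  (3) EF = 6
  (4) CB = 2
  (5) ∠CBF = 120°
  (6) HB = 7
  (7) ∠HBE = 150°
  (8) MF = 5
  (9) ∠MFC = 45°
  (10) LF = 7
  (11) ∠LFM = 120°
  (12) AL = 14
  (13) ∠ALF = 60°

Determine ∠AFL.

Step 1: By the law of cosines on triangle FLA: FA² = 7² + 14² − 2·7·14·cos(60°) = 147, so FA = 7·√3.
Step 2: By the inverse law of cosines on triangle AFL: cos(∠AFL) = ((7·√3)² + 7² − 14²) / (2·7·√3·7) = 0/169.74 = 0, so ∠AFL = 90°.

Therefore, the measure of angle ∠AFL = 90°.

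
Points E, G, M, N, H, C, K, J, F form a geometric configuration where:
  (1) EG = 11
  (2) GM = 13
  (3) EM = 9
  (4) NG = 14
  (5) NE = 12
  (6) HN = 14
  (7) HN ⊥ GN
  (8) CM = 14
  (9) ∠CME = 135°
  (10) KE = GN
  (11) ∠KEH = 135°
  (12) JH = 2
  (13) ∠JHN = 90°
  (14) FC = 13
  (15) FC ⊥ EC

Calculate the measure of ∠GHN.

Step 1: By the law of cosines on triangle HNG: HG² = 14² + 14² − 2·14·14·cos(90°) = 392, so HG = 14·√2.
Step 2: By the inverse law of cosines on triangle GHN: cos(∠GHN) = ((14·√2)² + 14² − 14²) / (2·14·√2·14) = 392/554.37 = 0.7071, so ∠GHN = 45°.

Therefore, the measure of angle ∠GHN = 45°.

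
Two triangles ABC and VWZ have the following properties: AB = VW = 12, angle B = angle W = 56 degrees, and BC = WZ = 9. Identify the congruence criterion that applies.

Consider the given information: AB = VW = 12, angle B = angle W = 56 degrees, and BC = WZ = 9
This is not SSS or ASA: SSS requires all three pairs of sides, but we don't have that. ASA requires two angles and the side between them.
The correct criterion is SAS. Two pairs of corresponding sides and the included angle are equal (Side-Angle-Side).

SAS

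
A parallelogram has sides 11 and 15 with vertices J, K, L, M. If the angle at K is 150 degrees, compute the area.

Area = a * b * sin(theta)
Area = 11 * 15 * sin(150 degrees)
Area = 165 * 1/2
Area = 165/2

165/2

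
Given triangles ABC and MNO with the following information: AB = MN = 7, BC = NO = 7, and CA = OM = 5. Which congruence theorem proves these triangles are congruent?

The given information provides:
AB = MN = 7, BC = NO = 7, and CA = OM = 5
This matches the SSS congruence theorem.
All three pairs of corresponding sides are equal (Side-Side-Side).

SSS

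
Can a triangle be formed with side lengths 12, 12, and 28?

Check the triangle inequality: 12 + 12 = 24 ≤ 28.
Since the sum of two sides does not exceed the third, no triangle can be formed.

No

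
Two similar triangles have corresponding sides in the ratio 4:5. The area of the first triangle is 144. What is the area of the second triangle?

The ratio of areas of similar triangles = (side ratio)^2.
Side ratio = 4:5, so area ratio = 16:25.
Area of the second triangle / Area of the first triangle = 25/16
Area of the second triangle = 144 * 25/16 = 225

225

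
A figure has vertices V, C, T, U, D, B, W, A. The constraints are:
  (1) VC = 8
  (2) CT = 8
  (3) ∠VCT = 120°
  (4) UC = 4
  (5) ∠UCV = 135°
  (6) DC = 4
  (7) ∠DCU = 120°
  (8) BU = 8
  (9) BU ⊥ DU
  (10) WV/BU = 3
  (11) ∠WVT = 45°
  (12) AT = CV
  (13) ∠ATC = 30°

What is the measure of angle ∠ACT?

From the given relations: AT = CV = 8.
Step 1: By the law of cosines on triangle CTA: CA² = 8² + 8² − 2·8·8·cos(30°) = 17.15, so CA ≈ 4.14.
Step 2: By the inverse law of cosines on triangle ACT: cos(∠ACT) = (4.14² + 8² − 8²) / (2·4.14·8) = 17.15/66.26 = 0.2588, so ∠ACT = 75°.

Therefore, the measure of angle ∠ACT = 75°.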